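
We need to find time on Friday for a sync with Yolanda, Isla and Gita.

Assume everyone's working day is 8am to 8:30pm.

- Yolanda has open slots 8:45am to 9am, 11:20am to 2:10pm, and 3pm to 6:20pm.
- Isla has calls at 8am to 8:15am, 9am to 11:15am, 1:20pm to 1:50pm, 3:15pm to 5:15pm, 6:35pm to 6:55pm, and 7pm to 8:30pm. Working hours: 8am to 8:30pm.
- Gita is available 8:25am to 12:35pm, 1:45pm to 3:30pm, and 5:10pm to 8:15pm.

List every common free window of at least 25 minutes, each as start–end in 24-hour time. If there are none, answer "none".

11:20–12:35, 17:15–18:20

Isla free within 08:00–20:30: 08:15–09:00, 11:15–13:20, 13:50–15:15, 17:15–18:35, 18:55–19:00.
Yolanda ∩ Isla: 08:45–09:00, 11:20–13:20, 13:50–14:10, 15:00–15:15, 17:15–18:20.
Yolanda ∩ Isla ∩ Gita: 08:45–09:00, 11:20–12:35, 13:50–14:10, 15:00–15:15, 17:15–18:20.
Windows ≥ 25 min: 11:20–12:35, 17:15–18:20.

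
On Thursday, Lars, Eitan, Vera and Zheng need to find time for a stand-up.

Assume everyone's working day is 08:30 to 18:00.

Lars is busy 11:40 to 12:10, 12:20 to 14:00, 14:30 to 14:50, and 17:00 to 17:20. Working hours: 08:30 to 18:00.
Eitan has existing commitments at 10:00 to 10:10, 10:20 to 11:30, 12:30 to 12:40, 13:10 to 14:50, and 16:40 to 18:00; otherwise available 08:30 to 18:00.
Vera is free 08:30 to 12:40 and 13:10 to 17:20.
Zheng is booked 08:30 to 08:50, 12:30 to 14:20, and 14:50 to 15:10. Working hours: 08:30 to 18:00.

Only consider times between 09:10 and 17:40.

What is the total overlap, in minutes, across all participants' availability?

170 minutes

Lars free within 08:30–18:00: 08:30–11:40, 12:10–12:20, 14:00–14:30, 14:50–17:00, 17:20–18:00.
Eitan free within 08:30–18:00: 08:30–10:00, 10:10–10:20, 11:30–12:30, 12:40–13:10, 14:50–16:40.
Zheng free within 08:30–18:00: 08:50–12:30, 14:20–14:50, 15:10–18:00.
Lars ∩ Eitan: 08:30–10:00, 10:10–10:20, 11:30–11:40, 12:10–12:20, 14:50–16:40.
Lars ∩ Eitan ∩ Vera: 08:30–10:00, 10:10–10:20, 11:30–11:40, 12:10–12:20, 14:50–16:40.
Lars ∩ Eitan ∩ Vera ∩ Zheng: 08:50–10:00, 10:10–10:20, 11:30–11:40, 12:10–12:20, 15:10–16:40.
Restricted to 09:10–17:40: 09:10–10:00, 10:10–10:20, 11:30–11:40, 12:10–12:20, 15:10–16:40.
Total common minutes: 50 + 10 + 10 + 10 + 90 = 170.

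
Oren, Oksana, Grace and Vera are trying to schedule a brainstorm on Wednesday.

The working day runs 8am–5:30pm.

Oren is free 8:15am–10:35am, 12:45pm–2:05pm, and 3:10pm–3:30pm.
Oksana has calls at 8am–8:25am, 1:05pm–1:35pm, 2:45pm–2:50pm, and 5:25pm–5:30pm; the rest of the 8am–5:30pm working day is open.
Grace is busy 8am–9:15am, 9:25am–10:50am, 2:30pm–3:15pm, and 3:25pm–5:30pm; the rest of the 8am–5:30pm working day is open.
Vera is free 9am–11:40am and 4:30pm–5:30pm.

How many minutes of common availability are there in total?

10 minutes

Oksana free within 08:00–17:30: 08:25–13:05, 13:35–14:45, 14:50–17:25.
Grace free within 08:00–17:30: 09:15–09:25, 10:50–14:30, 15:15–15:25.
Oren ∩ Oksana: 08:25–10:35, 12:45–13:05, 13:35–14:05, 15:10–15:30.
Oren ∩ Oksana ∩ Grace: 09:15–09:25, 12:45–13:05, 13:35–14:05, 15:15–15:25.
Oren ∩ Oksana ∩ Grace ∩ Vera: 09:15–09:25.
Total common minutes: 10.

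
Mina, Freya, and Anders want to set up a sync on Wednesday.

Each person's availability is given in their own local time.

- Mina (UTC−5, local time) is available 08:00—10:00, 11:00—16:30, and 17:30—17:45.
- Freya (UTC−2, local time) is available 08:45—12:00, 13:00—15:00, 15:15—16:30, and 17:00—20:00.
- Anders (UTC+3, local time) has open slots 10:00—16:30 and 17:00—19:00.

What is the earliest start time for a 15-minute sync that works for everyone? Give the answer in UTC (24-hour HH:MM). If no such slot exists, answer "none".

13:00

Mina → UTC: 13:00–15:00, 16:00–21:30, 22:30–22:45.
Freya → UTC: 10:45–14:00, 15:00–17:00, 17:15–18:30, 19:00–22:00.
Anders → UTC: 07:00–13:30, 14:00–16:00.
Mina ∩ Freya: 13:00–14:00, 16:00–17:00, 17:15–18:30, 19:00–21:30.
Mina ∩ Freya ∩ Anders: 13:00–13:30.
Windows ≥ 15 min: 13:00–13:30.
Earliest such window starts at 13:00.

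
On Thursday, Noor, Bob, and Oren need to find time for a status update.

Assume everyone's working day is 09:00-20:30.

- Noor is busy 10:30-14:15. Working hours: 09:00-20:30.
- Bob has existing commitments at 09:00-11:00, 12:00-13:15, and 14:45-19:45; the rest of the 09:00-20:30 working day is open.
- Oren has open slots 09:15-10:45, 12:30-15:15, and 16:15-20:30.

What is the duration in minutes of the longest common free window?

Noor free within 09:00–20:30: 09:00–10:30, 14:15–20:30.
Bob free within 09:00–20:30: 11:00–12:00, 13:15–14:45, 19:45–20:30.
Noor ∩ Bob: 14:15–14:45, 19:45–20:30.
Noor ∩ Bob ∩ Oren: 14:15–14:45, 19:45–20:30.
Common window lengths: 30, 45 min; longest is 45.

45 minutes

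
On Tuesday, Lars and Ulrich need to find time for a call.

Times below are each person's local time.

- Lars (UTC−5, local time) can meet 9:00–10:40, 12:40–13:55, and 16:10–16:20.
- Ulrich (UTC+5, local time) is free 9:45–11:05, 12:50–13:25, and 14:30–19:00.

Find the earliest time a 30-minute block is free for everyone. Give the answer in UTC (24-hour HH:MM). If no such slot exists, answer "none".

none

Lars → UTC: 14:00–15:40, 17:40–18:55, 21:10–21:20.
Ulrich → UTC: 04:45–06:05, 07:50–08:25, 09:30–14:00.
Lars ∩ Ulrich: (none).
Windows ≥ 30 min: (none).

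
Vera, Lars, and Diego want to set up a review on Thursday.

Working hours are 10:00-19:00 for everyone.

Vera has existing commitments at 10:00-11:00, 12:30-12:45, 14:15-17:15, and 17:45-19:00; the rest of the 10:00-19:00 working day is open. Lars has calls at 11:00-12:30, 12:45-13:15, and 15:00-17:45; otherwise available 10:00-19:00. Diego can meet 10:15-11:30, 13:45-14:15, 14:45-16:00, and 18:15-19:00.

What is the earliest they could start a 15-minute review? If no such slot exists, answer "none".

13:45

Vera free within 10:00–19:00: 11:00–12:30, 12:45–14:15, 17:15–17:45.
Lars free within 10:00–19:00: 10:00–11:00, 12:30–12:45, 13:15–15:00, 17:45–19:00.
Vera ∩ Lars: 13:15–14:15.
Vera ∩ Lars ∩ Diego: 13:45–14:15.
Windows ≥ 15 min: 13:45–14:15.
Earliest such window starts at 13:45.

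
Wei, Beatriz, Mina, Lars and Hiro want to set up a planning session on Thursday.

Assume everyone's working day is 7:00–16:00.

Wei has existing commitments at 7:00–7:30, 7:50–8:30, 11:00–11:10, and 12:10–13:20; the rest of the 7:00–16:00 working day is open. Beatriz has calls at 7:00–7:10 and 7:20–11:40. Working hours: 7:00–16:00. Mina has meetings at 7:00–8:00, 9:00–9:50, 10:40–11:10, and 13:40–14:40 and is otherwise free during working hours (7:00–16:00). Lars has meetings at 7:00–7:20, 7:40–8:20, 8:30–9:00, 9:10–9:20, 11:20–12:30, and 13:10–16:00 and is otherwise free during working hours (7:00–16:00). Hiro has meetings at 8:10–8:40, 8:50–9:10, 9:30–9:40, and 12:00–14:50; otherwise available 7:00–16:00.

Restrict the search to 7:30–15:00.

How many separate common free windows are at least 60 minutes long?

Wei free within 07:00–16:00: 07:30–07:50, 08:30–11:00, 11:10–12:10, 13:20–16:00.
Beatriz free within 07:00–16:00: 07:10–07:20, 11:40–16:00.
Mina free within 07:00–16:00: 08:00–09:00, 09:50–10:40, 11:10–13:40, 14:40–16:00.
Lars free within 07:00–16:00: 07:20–07:40, 08:20–08:30, 09:00–09:10, 09:20–11:20, 12:30–13:10.
Hiro free within 07:00–16:00: 07:00–08:10, 08:40–08:50, 09:10–09:30, 09:40–12:00, 14:50–16:00.
Wei ∩ Beatriz: 11:40–12:10, 13:20–16:00.
Wei ∩ Beatriz ∩ Mina: 11:40–12:10, 13:20–13:40, 14:40–16:00.
Wei ∩ Beatriz ∩ Mina ∩ Lars: (none).
Wei ∩ Beatriz ∩ Mina ∩ Lars ∩ Hiro: (none).
Restricted to 07:30–15:00: (none).
Windows ≥ 60 min: (none).
That's 0 windows.

0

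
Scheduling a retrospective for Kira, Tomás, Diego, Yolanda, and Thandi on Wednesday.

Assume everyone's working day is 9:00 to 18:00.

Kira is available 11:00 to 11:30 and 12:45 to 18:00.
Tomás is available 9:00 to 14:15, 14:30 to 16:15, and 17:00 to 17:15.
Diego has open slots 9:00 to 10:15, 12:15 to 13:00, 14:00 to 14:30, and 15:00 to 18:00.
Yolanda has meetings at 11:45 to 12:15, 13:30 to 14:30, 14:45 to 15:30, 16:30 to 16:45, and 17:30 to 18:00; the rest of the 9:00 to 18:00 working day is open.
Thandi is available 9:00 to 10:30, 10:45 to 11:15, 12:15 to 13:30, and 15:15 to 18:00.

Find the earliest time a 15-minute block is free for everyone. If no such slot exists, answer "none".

Yolanda free within 09:00–18:00: 09:00–11:45, 12:15–13:30, 14:30–14:45, 15:30–16:30, 16:45–17:30.
Kira ∩ Tomás: 11:00–11:30, 12:45–14:15, 14:30–16:15, 17:00–17:15.
Kira ∩ Tomás ∩ Diego: 12:45–13:00, 14:00–14:15, 15:00–16:15, 17:00–17:15.
Kira ∩ Tomás ∩ Diego ∩ Yolanda: 12:45–13:00, 15:30–16:15, 17:00–17:15.
Kira ∩ Tomás ∩ Diego ∩ Yolanda ∩ Thandi: 12:45–13:00, 15:30–16:15, 17:00–17:15.
Windows ≥ 15 min: 12:45–13:00, 15:30–16:15, 17:00–17:15.
Earliest such window starts at 12:45.

12:45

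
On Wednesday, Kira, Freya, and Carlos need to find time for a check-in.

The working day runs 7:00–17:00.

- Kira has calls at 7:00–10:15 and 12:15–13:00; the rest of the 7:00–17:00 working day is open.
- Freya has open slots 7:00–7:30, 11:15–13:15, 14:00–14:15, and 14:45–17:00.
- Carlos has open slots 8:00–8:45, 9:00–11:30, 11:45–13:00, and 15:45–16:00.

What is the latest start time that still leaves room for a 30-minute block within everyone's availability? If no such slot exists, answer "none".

Kira free within 07:00–17:00: 10:15–12:15, 13:00–17:00.
Kira ∩ Freya: 11:15–12:15, 13:00–13:15, 14:00–14:15, 14:45–17:00.
Kira ∩ Freya ∩ Carlos: 11:15–11:30, 11:45–12:15, 15:45–16:00.
Windows ≥ 30 min: 11:45–12:15.
Latest start in the last window 11:45–12:15 is 12:15 − 30 min = 11:45.

11:45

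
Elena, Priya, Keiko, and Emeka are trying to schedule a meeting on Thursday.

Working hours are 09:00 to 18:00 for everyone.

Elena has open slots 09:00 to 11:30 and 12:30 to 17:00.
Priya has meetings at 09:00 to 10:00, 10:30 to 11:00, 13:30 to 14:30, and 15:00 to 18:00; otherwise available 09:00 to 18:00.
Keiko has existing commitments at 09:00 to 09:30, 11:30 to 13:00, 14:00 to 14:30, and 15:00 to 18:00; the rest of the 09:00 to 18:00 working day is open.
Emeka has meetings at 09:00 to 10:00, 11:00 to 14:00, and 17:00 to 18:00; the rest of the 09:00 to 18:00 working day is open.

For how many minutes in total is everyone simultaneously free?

Priya free within 09:00–18:00: 10:00–10:30, 11:00–13:30, 14:30–15:00.
Keiko free within 09:00–18:00: 09:30–11:30, 13:00–14:00, 14:30–15:00.
Emeka free within 09:00–18:00: 10:00–11:00, 14:00–17:00.
Elena ∩ Priya: 10:00–10:30, 11:00–11:30, 12:30–13:30, 14:30–15:00.
Elena ∩ Priya ∩ Keiko: 10:00–10:30, 11:00–11:30, 13:00–13:30, 14:30–15:00.
Elena ∩ Priya ∩ Keiko ∩ Emeka: 10:00–10:30, 14:30–15:00.
Total common minutes: 30 + 30 = 60.

60 minutes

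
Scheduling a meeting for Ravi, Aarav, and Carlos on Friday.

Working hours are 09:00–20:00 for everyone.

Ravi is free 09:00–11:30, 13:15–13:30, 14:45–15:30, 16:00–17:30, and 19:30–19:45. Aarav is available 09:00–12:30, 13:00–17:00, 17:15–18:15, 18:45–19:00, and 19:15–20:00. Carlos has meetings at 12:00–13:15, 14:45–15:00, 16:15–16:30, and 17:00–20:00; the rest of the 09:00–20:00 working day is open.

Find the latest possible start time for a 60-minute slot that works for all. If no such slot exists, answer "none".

Carlos free within 09:00–20:00: 09:00–12:00, 13:15–14:45, 15:00–16:15, 16:30–17:00.
Ravi ∩ Aarav: 09:00–11:30, 13:15–13:30, 14:45–15:30, 16:00–17:00, 17:15–17:30, 19:30–19:45.
Ravi ∩ Aarav ∩ Carlos: 09:00–11:30, 13:15–13:30, 15:00–15:30, 16:00–16:15, 16:30–17:00.
Windows ≥ 60 min: 09:00–11:30.
Latest start in the last window 09:00–11:30 is 11:30 − 60 min = 10:30.

10:30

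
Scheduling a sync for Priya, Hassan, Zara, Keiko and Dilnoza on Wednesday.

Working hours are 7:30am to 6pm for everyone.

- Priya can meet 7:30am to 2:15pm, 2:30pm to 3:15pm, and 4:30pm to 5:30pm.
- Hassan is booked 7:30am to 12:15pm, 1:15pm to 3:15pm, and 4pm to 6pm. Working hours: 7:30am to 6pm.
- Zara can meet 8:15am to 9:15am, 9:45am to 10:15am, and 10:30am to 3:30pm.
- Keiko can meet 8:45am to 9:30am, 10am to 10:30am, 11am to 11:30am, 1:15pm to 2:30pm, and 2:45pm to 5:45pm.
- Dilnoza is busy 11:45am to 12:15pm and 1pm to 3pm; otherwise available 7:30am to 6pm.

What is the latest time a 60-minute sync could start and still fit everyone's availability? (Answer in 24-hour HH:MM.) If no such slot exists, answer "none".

Hassan free within 07:30–18:00: 12:15–13:15, 15:15–16:00.
Dilnoza free within 07:30–18:00: 07:30–11:45, 12:15–13:00, 15:00–18:00.
Priya ∩ Hassan: 12:15–13:15.
Priya ∩ Hassan ∩ Zara: 12:15–13:15.
Priya ∩ Hassan ∩ Zara ∩ Keiko: (none).
Priya ∩ Hassan ∩ Zara ∩ Keiko ∩ Dilnoza: (none).
Windows ≥ 60 min: (none).

none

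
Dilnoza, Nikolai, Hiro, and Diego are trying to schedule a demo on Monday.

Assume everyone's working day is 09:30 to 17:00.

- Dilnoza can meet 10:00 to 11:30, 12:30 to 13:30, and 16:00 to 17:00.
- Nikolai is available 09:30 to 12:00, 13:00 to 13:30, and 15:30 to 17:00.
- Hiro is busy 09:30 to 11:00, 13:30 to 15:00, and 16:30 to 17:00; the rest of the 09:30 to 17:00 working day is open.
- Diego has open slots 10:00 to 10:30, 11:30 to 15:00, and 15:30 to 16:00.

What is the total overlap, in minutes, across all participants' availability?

30 minutes

Hiro free within 09:30–17:00: 11:00–13:30, 15:00–16:30.
Dilnoza ∩ Nikolai: 10:00–11:30, 13:00–13:30, 16:00–17:00.
Dilnoza ∩ Nikolai ∩ Hiro: 11:00–11:30, 13:00–13:30, 16:00–16:30.
Dilnoza ∩ Nikolai ∩ Hiro ∩ Diego: 13:00–13:30.
Total common minutes: 30.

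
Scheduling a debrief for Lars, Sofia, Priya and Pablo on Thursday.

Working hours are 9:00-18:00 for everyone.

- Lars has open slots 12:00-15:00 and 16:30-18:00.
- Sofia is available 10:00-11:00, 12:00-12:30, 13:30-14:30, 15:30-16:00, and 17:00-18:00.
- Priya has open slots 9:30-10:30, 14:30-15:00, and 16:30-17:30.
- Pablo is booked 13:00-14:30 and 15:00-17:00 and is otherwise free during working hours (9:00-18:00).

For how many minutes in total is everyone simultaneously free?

30 minutes

Pablo free within 09:00–18:00: 09:00–13:00, 14:30–15:00, 17:00–18:00.
Lars ∩ Sofia: 12:00–12:30, 13:30–14:30, 17:00–18:00.
Lars ∩ Sofia ∩ Priya: 17:00–17:30.
Lars ∩ Sofia ∩ Priya ∩ Pablo: 17:00–17:30.
Total common minutes: 30.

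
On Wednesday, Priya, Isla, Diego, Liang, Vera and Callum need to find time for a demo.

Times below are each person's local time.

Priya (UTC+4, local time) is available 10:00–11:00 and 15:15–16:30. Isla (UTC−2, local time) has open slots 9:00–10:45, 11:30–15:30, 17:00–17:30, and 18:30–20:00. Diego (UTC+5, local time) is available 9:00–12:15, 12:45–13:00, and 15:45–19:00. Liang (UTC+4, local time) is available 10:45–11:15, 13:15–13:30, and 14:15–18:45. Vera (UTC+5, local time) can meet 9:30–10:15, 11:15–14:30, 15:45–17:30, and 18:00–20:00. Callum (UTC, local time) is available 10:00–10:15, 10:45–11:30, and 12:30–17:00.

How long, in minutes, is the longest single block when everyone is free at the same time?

Priya → UTC: 06:00–07:00, 11:15–12:30.
Isla → UTC: 11:00–12:45, 13:30–17:30, 19:00–19:30, 20:30–22:00.
Diego → UTC: 04:00–07:15, 07:45–08:00, 10:45–14:00.
Liang → UTC: 06:45–07:15, 09:15–09:30, 10:15–14:45.
Vera → UTC: 04:30–05:15, 06:15–09:30, 10:45–12:30, 13:00–15:00.
Callum → UTC: 10:00–10:15, 10:45–11:30, 12:30–17:00.
Priya ∩ Isla: 11:15–12:30.
Priya ∩ Isla ∩ Diego: 11:15–12:30.
Priya ∩ Isla ∩ Diego ∩ Liang: 11:15–12:30.
Priya ∩ Isla ∩ Diego ∩ Liang ∩ Vera: 11:15–12:30.
Priya ∩ Isla ∩ Diego ∩ Liang ∩ Vera ∩ Callum: 11:15–11:30.
Single common window of 15 minutes.

15 minutes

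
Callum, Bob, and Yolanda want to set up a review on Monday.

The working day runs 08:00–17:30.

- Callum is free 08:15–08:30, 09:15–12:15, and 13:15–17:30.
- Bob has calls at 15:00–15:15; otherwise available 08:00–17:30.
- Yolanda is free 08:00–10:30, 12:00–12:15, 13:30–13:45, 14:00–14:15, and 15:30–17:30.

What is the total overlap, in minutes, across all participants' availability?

255 minutes

Bob free within 08:00–17:30: 08:00–15:00, 15:15–17:30.
Callum ∩ Bob: 08:15–08:30, 09:15–12:15, 13:15–15:00, 15:15–17:30.
Callum ∩ Bob ∩ Yolanda: 08:15–08:30, 09:15–10:30, 12:00–12:15, 13:30–13:45, 14:00–14:15, 15:30–17:30.
Total common minutes: 15 + 75 + 15 + 15 + 15 + 120 = 255.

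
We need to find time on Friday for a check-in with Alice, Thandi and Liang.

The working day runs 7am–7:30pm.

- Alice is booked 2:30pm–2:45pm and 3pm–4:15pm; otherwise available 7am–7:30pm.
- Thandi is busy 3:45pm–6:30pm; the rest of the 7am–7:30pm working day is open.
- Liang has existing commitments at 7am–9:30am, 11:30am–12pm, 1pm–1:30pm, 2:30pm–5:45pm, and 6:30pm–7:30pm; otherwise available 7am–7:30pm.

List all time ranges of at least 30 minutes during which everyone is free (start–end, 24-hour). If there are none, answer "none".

09:30–11:30, 12:00–13:00, 13:30–14:30

Alice free within 07:00–19:30: 07:00–14:30, 14:45–15:00, 16:15–19:30.
Thandi free within 07:00–19:30: 07:00–15:45, 18:30–19:30.
Liang free within 07:00–19:30: 09:30–11:30, 12:00–13:00, 13:30–14:30, 17:45–18:30.
Alice ∩ Thandi: 07:00–14:30, 14:45–15:00, 18:30–19:30.
Alice ∩ Thandi ∩ Liang: 09:30–11:30, 12:00–13:00, 13:30–14:30.
Windows ≥ 30 min: 09:30–11:30, 12:00–13:00, 13:30–14:30.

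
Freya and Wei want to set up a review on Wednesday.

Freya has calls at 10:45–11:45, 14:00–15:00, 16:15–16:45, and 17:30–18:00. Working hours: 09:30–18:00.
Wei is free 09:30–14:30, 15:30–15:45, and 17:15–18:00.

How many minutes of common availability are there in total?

Freya free within 09:30–18:00: 09:30–10:45, 11:45–14:00, 15:00–16:15, 16:45–17:30.
Freya ∩ Wei: 09:30–10:45, 11:45–14:00, 15:30–15:45, 17:15–17:30.
Total common minutes: 75 + 135 + 15 + 15 = 240.

240 minutes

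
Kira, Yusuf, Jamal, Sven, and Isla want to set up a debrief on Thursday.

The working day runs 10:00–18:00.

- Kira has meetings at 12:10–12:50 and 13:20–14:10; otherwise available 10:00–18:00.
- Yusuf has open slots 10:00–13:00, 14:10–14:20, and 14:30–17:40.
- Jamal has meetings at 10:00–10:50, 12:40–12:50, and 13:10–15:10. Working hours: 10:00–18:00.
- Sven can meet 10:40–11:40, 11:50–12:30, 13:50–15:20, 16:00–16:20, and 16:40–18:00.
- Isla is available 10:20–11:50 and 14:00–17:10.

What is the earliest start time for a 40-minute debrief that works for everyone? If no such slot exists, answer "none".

10:50

Kira free within 10:00–18:00: 10:00–12:10, 12:50–13:20, 14:10–18:00.
Jamal free within 10:00–18:00: 10:50–12:40, 12:50–13:10, 15:10–18:00.
Kira ∩ Yusuf: 10:00–12:10, 12:50–13:00, 14:10–14:20, 14:30–17:40.
Kira ∩ Yusuf ∩ Jamal: 10:50–12:10, 12:50–13:00, 15:10–17:40.
Kira ∩ Yusuf ∩ Jamal ∩ Sven: 10:50–11:40, 11:50–12:10, 15:10–15:20, 16:00–16:20, 16:40–17:40.
Kira ∩ Yusuf ∩ Jamal ∩ Sven ∩ Isla: 10:50–11:40, 15:10–15:20, 16:00–16:20, 16:40–17:10.
Windows ≥ 40 min: 10:50–11:40.
Earliest such window starts at 10:50.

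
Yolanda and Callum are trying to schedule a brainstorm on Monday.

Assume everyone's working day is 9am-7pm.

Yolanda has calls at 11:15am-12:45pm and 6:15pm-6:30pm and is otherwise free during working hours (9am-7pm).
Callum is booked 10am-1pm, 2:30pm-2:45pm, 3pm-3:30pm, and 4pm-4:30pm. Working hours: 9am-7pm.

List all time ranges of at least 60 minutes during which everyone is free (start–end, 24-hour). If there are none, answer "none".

09:00–10:00, 13:00–14:30, 16:30–18:15

Yolanda free within 09:00–19:00: 09:00–11:15, 12:45–18:15, 18:30–19:00.
Callum free within 09:00–19:00: 09:00–10:00, 13:00–14:30, 14:45–15:00, 15:30–16:00, 16:30–19:00.
Yolanda ∩ Callum: 09:00–10:00, 13:00–14:30, 14:45–15:00, 15:30–16:00, 16:30–18:15, 18:30–19:00.
Windows ≥ 60 min: 09:00–10:00, 13:00–14:30, 16:30–18:15.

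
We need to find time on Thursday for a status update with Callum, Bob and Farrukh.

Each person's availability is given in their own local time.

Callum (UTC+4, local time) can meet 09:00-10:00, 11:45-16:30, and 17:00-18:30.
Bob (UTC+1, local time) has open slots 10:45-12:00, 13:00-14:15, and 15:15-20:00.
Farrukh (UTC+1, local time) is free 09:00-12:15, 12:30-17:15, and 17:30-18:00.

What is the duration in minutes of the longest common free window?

Callum → UTC: 05:00–06:00, 07:45–12:30, 13:00–14:30.
Bob → UTC: 09:45–11:00, 12:00–13:15, 14:15–19:00.
Farrukh → UTC: 08:00–11:15, 11:30–16:15, 16:30–17:00.
Callum ∩ Bob: 09:45–11:00, 12:00–12:30, 13:00–13:15, 14:15–14:30.
Callum ∩ Bob ∩ Farrukh: 09:45–11:00, 12:00–12:30, 13:00–13:15, 14:15–14:30.
Common window lengths: 75, 30, 15, 15 min; longest is 75.

75 minutes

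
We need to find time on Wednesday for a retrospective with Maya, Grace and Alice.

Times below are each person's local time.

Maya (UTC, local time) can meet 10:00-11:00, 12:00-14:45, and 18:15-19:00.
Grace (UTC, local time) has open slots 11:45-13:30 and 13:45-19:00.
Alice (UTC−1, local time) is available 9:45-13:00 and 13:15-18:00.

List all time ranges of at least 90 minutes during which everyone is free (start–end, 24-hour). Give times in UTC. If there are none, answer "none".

Maya → UTC: 10:00–11:00, 12:00–14:45, 18:15–19:00.
Grace → UTC: 11:45–13:30, 13:45–19:00.
Alice → UTC: 10:45–14:00, 14:15–19:00.
Maya ∩ Grace: 12:00–13:30, 13:45–14:45, 18:15–19:00.
Maya ∩ Grace ∩ Alice: 12:00–13:30, 13:45–14:00, 14:15–14:45, 18:15–19:00.
Windows ≥ 90 min: 12:00–13:30.

12:00–13:30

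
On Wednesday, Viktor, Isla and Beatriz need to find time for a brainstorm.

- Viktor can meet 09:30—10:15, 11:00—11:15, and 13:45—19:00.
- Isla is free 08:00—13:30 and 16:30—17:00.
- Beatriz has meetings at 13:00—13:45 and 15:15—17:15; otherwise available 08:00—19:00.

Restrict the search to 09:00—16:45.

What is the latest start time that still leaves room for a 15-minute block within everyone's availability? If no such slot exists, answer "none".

Beatriz free within 08:00–19:00: 08:00–13:00, 13:45–15:15, 17:15–19:00.
Viktor ∩ Isla: 09:30–10:15, 11:00–11:15, 16:30–17:00.
Viktor ∩ Isla ∩ Beatriz: 09:30–10:15, 11:00–11:15.
Restricted to 09:00–16:45: 09:30–10:15, 11:00–11:15.
Windows ≥ 15 min: 09:30–10:15, 11:00–11:15.
Latest start in the last window 11:00–11:15 is 11:15 − 15 min = 11:00.

11:00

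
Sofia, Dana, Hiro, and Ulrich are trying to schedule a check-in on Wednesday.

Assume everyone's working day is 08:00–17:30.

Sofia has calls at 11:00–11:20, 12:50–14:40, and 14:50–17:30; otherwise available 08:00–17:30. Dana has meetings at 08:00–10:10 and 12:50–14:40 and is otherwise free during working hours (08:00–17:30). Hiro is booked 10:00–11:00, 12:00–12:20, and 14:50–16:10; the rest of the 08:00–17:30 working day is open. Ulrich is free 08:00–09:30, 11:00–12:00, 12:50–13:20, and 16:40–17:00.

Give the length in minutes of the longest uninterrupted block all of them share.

40 minutes

Sofia free within 08:00–17:30: 08:00–11:00, 11:20–12:50, 14:40–14:50.
Dana free within 08:00–17:30: 10:10–12:50, 14:40–17:30.
Hiro free within 08:00–17:30: 08:00–10:00, 11:00–12:00, 12:20–14:50, 16:10–17:30.
Sofia ∩ Dana: 10:10–11:00, 11:20–12:50, 14:40–14:50.
Sofia ∩ Dana ∩ Hiro: 11:20–12:00, 12:20–12:50, 14:40–14:50.
Sofia ∩ Dana ∩ Hiro ∩ Ulrich: 11:20–12:00.
Single common window of 40 minutes.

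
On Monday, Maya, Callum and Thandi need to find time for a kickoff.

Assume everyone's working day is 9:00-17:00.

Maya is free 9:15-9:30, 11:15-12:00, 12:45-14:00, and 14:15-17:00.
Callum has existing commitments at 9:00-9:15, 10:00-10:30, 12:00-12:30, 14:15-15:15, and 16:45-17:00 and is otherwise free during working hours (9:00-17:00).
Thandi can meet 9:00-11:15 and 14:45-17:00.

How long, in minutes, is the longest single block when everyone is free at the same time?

90 minutes

Callum free within 09:00–17:00: 09:15–10:00, 10:30–12:00, 12:30–14:15, 15:15–16:45.
Maya ∩ Callum: 09:15–09:30, 11:15–12:00, 12:45–14:00, 15:15–16:45.
Maya ∩ Callum ∩ Thandi: 09:15–09:30, 15:15–16:45.
Common window lengths: 15, 90 min; longest is 90.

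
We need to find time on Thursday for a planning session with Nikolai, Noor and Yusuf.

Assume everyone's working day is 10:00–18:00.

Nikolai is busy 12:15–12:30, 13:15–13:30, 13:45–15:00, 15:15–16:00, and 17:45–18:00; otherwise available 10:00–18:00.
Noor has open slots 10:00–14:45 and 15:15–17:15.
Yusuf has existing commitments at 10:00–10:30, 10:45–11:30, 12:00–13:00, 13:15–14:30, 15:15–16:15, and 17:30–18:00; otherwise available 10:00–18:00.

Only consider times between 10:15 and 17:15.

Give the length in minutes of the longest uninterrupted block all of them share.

60 minutes

Nikolai free within 10:00–18:00: 10:00–12:15, 12:30–13:15, 13:30–13:45, 15:00–15:15, 16:00–17:45.
Yusuf free within 10:00–18:00: 10:30–10:45, 11:30–12:00, 13:00–13:15, 14:30–15:15, 16:15–17:30.
Nikolai ∩ Noor: 10:00–12:15, 12:30–13:15, 13:30–13:45, 16:00–17:15.
Nikolai ∩ Noor ∩ Yusuf: 10:30–10:45, 11:30–12:00, 13:00–13:15, 16:15–17:15.
Restricted to 10:15–17:15: 10:30–10:45, 11:30–12:00, 13:00–13:15, 16:15–17:15.
Common window lengths: 15, 30, 15, 60 min; longest is 60.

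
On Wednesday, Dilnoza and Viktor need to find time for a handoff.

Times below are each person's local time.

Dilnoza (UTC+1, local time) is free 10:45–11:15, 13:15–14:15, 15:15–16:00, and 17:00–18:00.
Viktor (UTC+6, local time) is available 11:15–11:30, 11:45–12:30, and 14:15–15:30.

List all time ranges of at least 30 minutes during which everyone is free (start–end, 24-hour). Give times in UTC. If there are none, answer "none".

Dilnoza → UTC: 09:45–10:15, 12:15–13:15, 14:15–15:00, 16:00–17:00.
Viktor → UTC: 05:15–05:30, 05:45–06:30, 08:15–09:30.
Dilnoza ∩ Viktor: (none).
Windows ≥ 30 min: (none).

none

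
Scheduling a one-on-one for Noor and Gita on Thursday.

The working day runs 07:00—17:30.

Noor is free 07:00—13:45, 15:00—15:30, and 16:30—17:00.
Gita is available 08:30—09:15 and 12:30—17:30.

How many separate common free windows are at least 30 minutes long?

4

Noor ∩ Gita: 08:30–09:15, 12:30–13:45, 15:00–15:30, 16:30–17:00.
Windows ≥ 30 min: 08:30–09:15, 12:30–13:45, 15:00–15:30, 16:30–17:00.
That's 4 windows.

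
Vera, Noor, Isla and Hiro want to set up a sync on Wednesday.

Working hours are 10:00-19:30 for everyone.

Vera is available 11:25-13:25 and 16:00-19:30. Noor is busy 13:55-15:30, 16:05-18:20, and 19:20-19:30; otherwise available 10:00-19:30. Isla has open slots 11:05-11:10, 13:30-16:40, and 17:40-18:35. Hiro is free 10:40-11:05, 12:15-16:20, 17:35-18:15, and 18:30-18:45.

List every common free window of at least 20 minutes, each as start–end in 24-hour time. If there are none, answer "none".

none

Noor free within 10:00–19:30: 10:00–13:55, 15:30–16:05, 18:20–19:20.
Vera ∩ Noor: 11:25–13:25, 16:00–16:05, 18:20–19:20.
Vera ∩ Noor ∩ Isla: 16:00–16:05, 18:20–18:35.
Vera ∩ Noor ∩ Isla ∩ Hiro: 16:00–16:05, 18:30–18:35.
Windows ≥ 20 min: (none).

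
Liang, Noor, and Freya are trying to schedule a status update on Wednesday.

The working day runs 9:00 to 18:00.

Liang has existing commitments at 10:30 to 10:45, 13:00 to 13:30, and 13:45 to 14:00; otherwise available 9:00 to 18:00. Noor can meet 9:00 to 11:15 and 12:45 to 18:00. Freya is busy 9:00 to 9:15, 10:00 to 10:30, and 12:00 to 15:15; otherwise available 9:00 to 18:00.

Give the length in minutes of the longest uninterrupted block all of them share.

Liang free within 09:00–18:00: 09:00–10:30, 10:45–13:00, 13:30–13:45, 14:00–18:00.
Freya free within 09:00–18:00: 09:15–10:00, 10:30–12:00, 15:15–18:00.
Liang ∩ Noor: 09:00–10:30, 10:45–11:15, 12:45–13:00, 13:30–13:45, 14:00–18:00.
Liang ∩ Noor ∩ Freya: 09:15–10:00, 10:45–11:15, 15:15–18:00.
Common window lengths: 45, 30, 165 min; longest is 165.

165 minutes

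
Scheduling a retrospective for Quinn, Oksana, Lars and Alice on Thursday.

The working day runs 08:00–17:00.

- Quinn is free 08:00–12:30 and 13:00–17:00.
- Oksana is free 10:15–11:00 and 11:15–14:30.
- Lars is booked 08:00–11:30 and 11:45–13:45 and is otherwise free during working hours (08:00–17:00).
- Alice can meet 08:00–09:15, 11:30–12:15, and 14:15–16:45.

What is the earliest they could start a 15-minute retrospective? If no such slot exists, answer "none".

11:30

Lars free within 08:00–17:00: 11:30–11:45, 13:45–17:00.
Quinn ∩ Oksana: 10:15–11:00, 11:15–12:30, 13:00–14:30.
Quinn ∩ Oksana ∩ Lars: 11:30–11:45, 13:45–14:30.
Quinn ∩ Oksana ∩ Lars ∩ Alice: 11:30–11:45, 14:15–14:30.
Windows ≥ 15 min: 11:30–11:45, 14:15–14:30.
Earliest such window starts at 11:30.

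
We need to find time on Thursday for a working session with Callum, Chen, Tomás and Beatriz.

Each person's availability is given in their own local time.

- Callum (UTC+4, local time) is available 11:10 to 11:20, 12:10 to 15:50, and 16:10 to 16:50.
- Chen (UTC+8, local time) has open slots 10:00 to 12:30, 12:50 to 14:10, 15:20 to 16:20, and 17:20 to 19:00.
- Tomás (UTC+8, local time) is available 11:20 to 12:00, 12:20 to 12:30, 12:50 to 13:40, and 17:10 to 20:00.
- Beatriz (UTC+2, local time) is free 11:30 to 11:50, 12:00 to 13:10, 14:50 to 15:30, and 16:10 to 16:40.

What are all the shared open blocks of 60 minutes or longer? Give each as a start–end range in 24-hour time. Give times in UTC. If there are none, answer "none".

Callum → UTC: 07:10–07:20, 08:10–11:50, 12:10–12:50.
Chen → UTC: 02:00–04:30, 04:50–06:10, 07:20–08:20, 09:20–11:00.
Tomás → UTC: 03:20–04:00, 04:20–04:30, 04:50–05:40, 09:10–12:00.
Beatriz → UTC: 09:30–09:50, 10:00–11:10, 12:50–13:30, 14:10–14:40.
Callum ∩ Chen: 08:10–08:20, 09:20–11:00.
Callum ∩ Chen ∩ Tomás: 09:20–11:00.
Callum ∩ Chen ∩ Tomás ∩ Beatriz: 09:30–09:50, 10:00–11:00.
Windows ≥ 60 min: 10:00–11:00.

10:00–11:00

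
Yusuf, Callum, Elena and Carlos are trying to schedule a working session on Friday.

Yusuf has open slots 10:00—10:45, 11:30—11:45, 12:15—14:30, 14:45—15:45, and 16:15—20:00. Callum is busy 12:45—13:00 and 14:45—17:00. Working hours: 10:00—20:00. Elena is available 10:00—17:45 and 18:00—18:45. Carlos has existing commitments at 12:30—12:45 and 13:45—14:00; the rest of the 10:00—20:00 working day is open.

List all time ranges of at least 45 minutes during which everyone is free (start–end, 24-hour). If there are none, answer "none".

10:00–10:45, 13:00–13:45, 17:00–17:45, 18:00–18:45

Callum free within 10:00–20:00: 10:00–12:45, 13:00–14:45, 17:00–20:00.
Carlos free within 10:00–20:00: 10:00–12:30, 12:45–13:45, 14:00–20:00.
Yusuf ∩ Callum: 10:00–10:45, 11:30–11:45, 12:15–12:45, 13:00–14:30, 17:00–20:00.
Yusuf ∩ Callum ∩ Elena: 10:00–10:45, 11:30–11:45, 12:15–12:45, 13:00–14:30, 17:00–17:45, 18:00–18:45.
Yusuf ∩ Callum ∩ Elena ∩ Carlos: 10:00–10:45, 11:30–11:45, 12:15–12:30, 13:00–13:45, 14:00–14:30, 17:00–17:45, 18:00–18:45.
Windows ≥ 45 min: 10:00–10:45, 13:00–13:45, 17:00–17:45, 18:00–18:45.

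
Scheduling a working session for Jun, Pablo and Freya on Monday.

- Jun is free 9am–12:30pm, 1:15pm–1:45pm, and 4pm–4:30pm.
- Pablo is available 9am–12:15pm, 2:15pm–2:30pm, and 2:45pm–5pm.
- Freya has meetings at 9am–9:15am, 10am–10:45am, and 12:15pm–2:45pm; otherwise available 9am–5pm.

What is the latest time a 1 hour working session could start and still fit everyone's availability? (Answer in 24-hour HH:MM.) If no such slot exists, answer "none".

Freya free within 09:00–17:00: 09:15–10:00, 10:45–12:15, 14:45–17:00.
Jun ∩ Pablo: 09:00–12:15, 16:00–16:30.
Jun ∩ Pablo ∩ Freya: 09:15–10:00, 10:45–12:15, 16:00–16:30.
Windows ≥ 60 min: 10:45–12:15.
Latest start in the last window 10:45–12:15 is 12:15 − 60 min = 11:15.

11:15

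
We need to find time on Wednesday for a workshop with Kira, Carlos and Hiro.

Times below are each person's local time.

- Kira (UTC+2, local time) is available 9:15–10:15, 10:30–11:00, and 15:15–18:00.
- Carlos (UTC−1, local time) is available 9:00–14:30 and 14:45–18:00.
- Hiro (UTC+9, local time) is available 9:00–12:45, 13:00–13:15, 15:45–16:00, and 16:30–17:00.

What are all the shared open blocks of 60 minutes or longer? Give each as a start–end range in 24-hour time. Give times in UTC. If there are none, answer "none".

Kira → UTC: 07:15–08:15, 08:30–09:00, 13:15–16:00.
Carlos → UTC: 10:00–15:30, 15:45–19:00.
Hiro → UTC: 00:00–03:45, 04:00–04:15, 06:45–07:00, 07:30–08:00.
Kira ∩ Carlos: 13:15–15:30, 15:45–16:00.
Kira ∩ Carlos ∩ Hiro: (none).
Windows ≥ 60 min: (none).

none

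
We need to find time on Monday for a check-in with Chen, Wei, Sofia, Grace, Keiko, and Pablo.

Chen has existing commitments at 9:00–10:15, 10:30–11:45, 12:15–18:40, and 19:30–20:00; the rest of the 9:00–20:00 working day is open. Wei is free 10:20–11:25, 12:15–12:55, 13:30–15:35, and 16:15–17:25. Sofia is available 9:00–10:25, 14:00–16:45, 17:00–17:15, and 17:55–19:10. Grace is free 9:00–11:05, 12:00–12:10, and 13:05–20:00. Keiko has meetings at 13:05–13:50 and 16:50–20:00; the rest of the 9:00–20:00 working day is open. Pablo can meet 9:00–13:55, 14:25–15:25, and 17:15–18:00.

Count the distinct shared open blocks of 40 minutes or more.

Chen free within 09:00–20:00: 10:15–10:30, 11:45–12:15, 18:40–19:30.
Keiko free within 09:00–20:00: 09:00–13:05, 13:50–16:50.
Chen ∩ Wei: 10:20–10:30.
Chen ∩ Wei ∩ Sofia: 10:20–10:25.
Chen ∩ Wei ∩ Sofia ∩ Grace: 10:20–10:25.
Chen ∩ Wei ∩ Sofia ∩ Grace ∩ Keiko: 10:20–10:25.
Chen ∩ Wei ∩ Sofia ∩ Grace ∩ Keiko ∩ Pablo: 10:20–10:25.
Windows ≥ 40 min: (none).
That's 0 windows.

0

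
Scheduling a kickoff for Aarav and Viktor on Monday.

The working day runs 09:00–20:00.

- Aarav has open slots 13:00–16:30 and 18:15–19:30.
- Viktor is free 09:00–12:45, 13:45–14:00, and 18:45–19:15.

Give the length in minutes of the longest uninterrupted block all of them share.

Aarav ∩ Viktor: 13:45–14:00, 18:45–19:15.
Common window lengths: 15, 30 min; longest is 30.

30 minutes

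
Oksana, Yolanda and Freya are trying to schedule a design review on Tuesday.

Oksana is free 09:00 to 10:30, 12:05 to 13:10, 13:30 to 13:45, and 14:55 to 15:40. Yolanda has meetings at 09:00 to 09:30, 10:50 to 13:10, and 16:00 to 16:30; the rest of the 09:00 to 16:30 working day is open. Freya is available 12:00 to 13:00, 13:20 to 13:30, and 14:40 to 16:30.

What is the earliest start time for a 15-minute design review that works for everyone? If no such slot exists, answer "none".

14:55

Yolanda free within 09:00–16:30: 09:30–10:50, 13:10–16:00.
Oksana ∩ Yolanda: 09:30–10:30, 13:30–13:45, 14:55–15:40.
Oksana ∩ Yolanda ∩ Freya: 14:55–15:40.
Windows ≥ 15 min: 14:55–15:40.
Earliest such window starts at 14:55.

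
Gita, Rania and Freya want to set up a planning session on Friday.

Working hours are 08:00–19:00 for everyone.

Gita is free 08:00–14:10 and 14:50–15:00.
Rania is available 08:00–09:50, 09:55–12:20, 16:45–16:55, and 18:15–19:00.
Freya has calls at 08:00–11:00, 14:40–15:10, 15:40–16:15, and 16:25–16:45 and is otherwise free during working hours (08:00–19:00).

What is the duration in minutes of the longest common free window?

80 minutes

Freya free within 08:00–19:00: 11:00–14:40, 15:10–15:40, 16:15–16:25, 16:45–19:00.
Gita ∩ Rania: 08:00–09:50, 09:55–12:20.
Gita ∩ Rania ∩ Freya: 11:00–12:20.
Single common window of 80 minutes.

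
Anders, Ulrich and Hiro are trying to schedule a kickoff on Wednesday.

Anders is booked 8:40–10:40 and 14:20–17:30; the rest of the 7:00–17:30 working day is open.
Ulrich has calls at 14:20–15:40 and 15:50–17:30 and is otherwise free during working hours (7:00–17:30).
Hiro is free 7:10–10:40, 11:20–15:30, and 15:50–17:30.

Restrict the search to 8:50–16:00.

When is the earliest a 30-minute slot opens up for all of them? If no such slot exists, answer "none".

11:20

Anders free within 07:00–17:30: 07:00–08:40, 10:40–14:20.
Ulrich free within 07:00–17:30: 07:00–14:20, 15:40–15:50.
Anders ∩ Ulrich: 07:00–08:40, 10:40–14:20.
Anders ∩ Ulrich ∩ Hiro: 07:10–08:40, 11:20–14:20.
Restricted to 08:50–16:00: 11:20–14:20.
Windows ≥ 30 min: 11:20–14:20.
Earliest such window starts at 11:20.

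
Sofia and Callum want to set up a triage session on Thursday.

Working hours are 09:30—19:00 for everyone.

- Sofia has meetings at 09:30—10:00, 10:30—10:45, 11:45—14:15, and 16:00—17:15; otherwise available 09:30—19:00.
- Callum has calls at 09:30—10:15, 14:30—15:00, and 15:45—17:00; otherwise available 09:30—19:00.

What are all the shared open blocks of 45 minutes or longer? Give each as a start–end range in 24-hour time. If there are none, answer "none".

10:45–11:45, 15:00–15:45, 17:15–19:00

Sofia free within 09:30–19:00: 10:00–10:30, 10:45–11:45, 14:15–16:00, 17:15–19:00.
Callum free within 09:30–19:00: 10:15–14:30, 15:00–15:45, 17:00–19:00.
Sofia ∩ Callum: 10:15–10:30, 10:45–11:45, 14:15–14:30, 15:00–15:45, 17:15–19:00.
Windows ≥ 45 min: 10:45–11:45, 15:00–15:45, 17:15–19:00.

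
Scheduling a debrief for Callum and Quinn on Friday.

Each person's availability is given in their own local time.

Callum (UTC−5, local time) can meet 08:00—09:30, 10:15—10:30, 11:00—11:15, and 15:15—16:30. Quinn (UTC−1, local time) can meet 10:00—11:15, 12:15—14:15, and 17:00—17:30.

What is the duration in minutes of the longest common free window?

75 minutes

Callum → UTC: 13:00–14:30, 15:15–15:30, 16:00–16:15, 20:15–21:30.
Quinn → UTC: 11:00–12:15, 13:15–15:15, 18:00–18:30.
Callum ∩ Quinn: 13:15–14:30.
Single common window of 75 minutes.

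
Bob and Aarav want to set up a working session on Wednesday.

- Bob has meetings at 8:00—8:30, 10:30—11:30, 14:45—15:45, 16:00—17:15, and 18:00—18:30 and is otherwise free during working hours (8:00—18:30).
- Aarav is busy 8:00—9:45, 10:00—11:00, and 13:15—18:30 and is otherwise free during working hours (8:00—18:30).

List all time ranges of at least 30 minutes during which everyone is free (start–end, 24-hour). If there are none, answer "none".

Bob free within 08:00–18:30: 08:30–10:30, 11:30–14:45, 15:45–16:00, 17:15–18:00.
Aarav free within 08:00–18:30: 09:45–10:00, 11:00–13:15.
Bob ∩ Aarav: 09:45–10:00, 11:30–13:15.
Windows ≥ 30 min: 11:30–13:15.

11:30–13:15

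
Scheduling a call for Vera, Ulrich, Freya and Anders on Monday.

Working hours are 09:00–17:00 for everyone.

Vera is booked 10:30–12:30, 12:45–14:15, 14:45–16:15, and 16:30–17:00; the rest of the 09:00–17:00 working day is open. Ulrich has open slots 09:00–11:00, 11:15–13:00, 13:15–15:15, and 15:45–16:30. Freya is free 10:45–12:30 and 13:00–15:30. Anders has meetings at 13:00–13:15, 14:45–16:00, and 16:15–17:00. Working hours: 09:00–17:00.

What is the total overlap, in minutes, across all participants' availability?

30 minutes

Vera free within 09:00–17:00: 09:00–10:30, 12:30–12:45, 14:15–14:45, 16:15–16:30.
Anders free within 09:00–17:00: 09:00–13:00, 13:15–14:45, 16:00–16:15.
Vera ∩ Ulrich: 09:00–10:30, 12:30–12:45, 14:15–14:45, 16:15–16:30.
Vera ∩ Ulrich ∩ Freya: 14:15–14:45.
Vera ∩ Ulrich ∩ Freya ∩ Anders: 14:15–14:45.
Total common minutes: 30.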